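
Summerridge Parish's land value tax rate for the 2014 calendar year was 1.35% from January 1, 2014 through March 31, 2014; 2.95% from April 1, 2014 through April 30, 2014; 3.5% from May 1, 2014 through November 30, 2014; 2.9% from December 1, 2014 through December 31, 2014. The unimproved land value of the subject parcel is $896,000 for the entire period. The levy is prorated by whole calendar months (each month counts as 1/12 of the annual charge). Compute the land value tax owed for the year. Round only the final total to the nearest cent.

$25,685.33

January 1 – March 31, 2014: 3 months at 1.35% → $896,000 × 1.35% × 3/12 = $3,024.0000
April 1 – April 30, 2014: 1 month at 2.95% → $896,000 × 2.95% × 1/12 = $2,202.6667
May 1 – November 30, 2014: 7 months at 3.5% → $896,000 × 3.5% × 7/12 = $18,293.3333
December 1 – December 31, 2014: 1 month at 2.9% → $896,000 × 2.9% × 1/12 = $2,165.3333
Total = $25,685.3333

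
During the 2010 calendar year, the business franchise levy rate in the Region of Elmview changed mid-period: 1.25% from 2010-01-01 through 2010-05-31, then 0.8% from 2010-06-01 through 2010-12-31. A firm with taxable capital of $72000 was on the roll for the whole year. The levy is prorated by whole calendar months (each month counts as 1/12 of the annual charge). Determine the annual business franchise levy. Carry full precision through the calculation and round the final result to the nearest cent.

$711.00

2010-01-01 to 2010-05-31: 5 months at 1.25% → $72000 × 1.25% × 5/12 = $375.0000
2010-06-01 to 2010-12-31: 7 months at 0.8% → $72000 × 0.8% × 7/12 = $336.0000
Total = $711.0000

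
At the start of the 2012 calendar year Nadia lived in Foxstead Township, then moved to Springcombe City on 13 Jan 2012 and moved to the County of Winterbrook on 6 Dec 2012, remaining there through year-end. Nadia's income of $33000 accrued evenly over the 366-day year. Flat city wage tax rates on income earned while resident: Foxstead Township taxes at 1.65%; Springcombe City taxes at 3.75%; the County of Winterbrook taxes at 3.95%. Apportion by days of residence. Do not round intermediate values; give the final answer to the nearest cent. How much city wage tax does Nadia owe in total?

Foxstead Township, 1 Jan – 12 Jan 2012: 12 days → $33000 × 1.65% × 12/366 = $17.8525
Springcombe City, 13 Jan – 5 Dec 2012: 328 days → $33000 × 3.75% × 328/366 = $1109.0164
The County of Winterbrook, 6 Dec – 31 Dec 2012: 26 days → $33000 × 3.95% × 26/366 = $92.5984
Total = $1219.4672

$1219.47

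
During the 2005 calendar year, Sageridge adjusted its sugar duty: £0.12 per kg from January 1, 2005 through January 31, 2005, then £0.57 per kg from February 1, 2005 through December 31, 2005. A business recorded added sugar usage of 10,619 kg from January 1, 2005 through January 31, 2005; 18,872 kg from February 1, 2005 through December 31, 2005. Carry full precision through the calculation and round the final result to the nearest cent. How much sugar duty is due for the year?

£12031.32

January 1 – January 31, 2005: 10,619 kg at £0.12/kg → £1274.28
February 1 – December 31, 2005: 18,872 kg at £0.57/kg → £10757.04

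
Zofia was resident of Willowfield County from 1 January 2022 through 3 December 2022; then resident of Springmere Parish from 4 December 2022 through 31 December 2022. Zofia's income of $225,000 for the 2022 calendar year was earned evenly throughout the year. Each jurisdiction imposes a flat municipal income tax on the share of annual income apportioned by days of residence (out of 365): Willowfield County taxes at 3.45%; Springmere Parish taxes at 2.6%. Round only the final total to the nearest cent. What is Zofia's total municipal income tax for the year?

$7,615.79

Willowfield County, 1 January – 3 December 2022: 337 days → $225,000 × 3.45% × 337/365 = $7,167.0205
Springmere Parish, 4 December – 31 December 2022: 28 days → $225,000 × 2.6% × 28/365 = $448.7671
Total = $7,615.7877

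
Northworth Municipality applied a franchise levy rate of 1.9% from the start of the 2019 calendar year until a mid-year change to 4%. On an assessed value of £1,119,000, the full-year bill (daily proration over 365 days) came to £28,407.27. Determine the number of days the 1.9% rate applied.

Let d = days at the first rate; then 365 − d days at the second rate.
£1,119,000 × [1.9%·d + 4%·(365−d)] / 365 = £28,407.27
Solving gives d = 254, so the new rate took effect on September 12, 2019.

254 days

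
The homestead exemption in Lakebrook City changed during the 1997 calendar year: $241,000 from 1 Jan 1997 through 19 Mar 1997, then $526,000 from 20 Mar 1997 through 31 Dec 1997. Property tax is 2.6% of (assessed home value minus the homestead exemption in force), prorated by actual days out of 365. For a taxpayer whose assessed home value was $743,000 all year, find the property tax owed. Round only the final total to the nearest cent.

$7,225.51

1 Jan – 19 Mar 1997: 78 days, exemption $241,000 → ($743,000 − $241,000) × 2.6% × 78/365 = $2,789.1945
20 Mar – 31 Dec 1997: 287 days, exemption $526,000 → ($743,000 − $526,000) × 2.6% × 287/365 = $4,436.3123
Total = $7,225.5068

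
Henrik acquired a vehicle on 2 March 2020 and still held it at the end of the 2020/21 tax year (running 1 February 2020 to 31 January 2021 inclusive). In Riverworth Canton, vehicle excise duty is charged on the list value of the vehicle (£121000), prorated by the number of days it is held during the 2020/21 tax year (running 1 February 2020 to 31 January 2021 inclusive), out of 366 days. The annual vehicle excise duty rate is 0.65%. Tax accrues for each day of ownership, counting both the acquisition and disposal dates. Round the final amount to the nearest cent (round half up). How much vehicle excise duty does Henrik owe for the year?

£722.03

Days held (2 March 2020 – 31 January 2021): 336 out of 366
Tax = £121000 × 0.65% × 336/366 = £722.0328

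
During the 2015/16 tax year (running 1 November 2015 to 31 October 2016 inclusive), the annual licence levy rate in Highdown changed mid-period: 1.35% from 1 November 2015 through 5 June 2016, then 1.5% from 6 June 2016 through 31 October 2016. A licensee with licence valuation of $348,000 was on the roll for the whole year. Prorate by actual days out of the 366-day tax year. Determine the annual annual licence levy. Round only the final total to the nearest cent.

1 November 2015 – 5 June 2016: 218 days at 1.35% → $348,000 × 1.35% × 218/366 = $2,798.2623
6 June – 31 October 2016: 148 days at 1.5% → $348,000 × 1.5% × 148/366 = $2,110.8197
Total = $4,909.0820

$4,909.08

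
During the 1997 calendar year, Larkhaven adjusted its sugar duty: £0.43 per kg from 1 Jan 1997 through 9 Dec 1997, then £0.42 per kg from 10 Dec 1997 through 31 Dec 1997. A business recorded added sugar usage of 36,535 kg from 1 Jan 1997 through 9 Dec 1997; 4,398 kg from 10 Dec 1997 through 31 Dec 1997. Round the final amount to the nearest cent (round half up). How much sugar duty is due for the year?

1 Jan – 9 Dec 1997: 36,535 kg at £0.43/kg → £15,710.05
10 Dec – 31 Dec 1997: 4,398 kg at £0.42/kg → £1,847.16

£17,557.21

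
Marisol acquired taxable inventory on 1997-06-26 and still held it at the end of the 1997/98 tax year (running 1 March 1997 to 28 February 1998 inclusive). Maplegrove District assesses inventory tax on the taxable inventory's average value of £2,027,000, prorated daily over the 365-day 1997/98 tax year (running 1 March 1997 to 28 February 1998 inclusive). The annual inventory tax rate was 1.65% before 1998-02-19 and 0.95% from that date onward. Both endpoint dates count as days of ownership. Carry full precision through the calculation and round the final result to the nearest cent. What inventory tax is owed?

£22,335.87

1997-06-26 to 1998-02-18: 238 days at 1.65% → £2,027,000 × 1.65% × 238/365 = £21,808.2986
1998-02-19 to 1998-02-28: 10 days at 0.95% → £2,027,000 × 0.95% × 10/365 = £527.5753
Total = £22,335.8740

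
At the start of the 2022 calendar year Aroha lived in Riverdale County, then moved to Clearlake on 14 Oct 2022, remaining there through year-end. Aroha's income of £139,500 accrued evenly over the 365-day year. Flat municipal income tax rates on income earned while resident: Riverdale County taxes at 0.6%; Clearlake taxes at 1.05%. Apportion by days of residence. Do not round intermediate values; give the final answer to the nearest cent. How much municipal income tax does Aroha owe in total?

Riverdale County, 1 Jan – 13 Oct 2022: 286 days → £139,500 × 0.6% × 286/365 = £655.8411
Clearlake, 14 Oct – 31 Dec 2022: 79 days → £139,500 × 1.05% × 79/365 = £317.0281
Total = £972.8692

£972.87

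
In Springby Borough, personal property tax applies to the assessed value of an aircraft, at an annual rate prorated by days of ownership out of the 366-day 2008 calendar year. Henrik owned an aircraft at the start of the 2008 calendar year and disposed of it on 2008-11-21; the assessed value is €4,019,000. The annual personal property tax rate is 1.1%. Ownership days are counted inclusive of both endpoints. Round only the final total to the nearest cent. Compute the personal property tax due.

€39,377.42

Days held (2008-01-01 to 2008-11-21): 326 out of 366
Tax = €4,019,000 × 1.1% × 326/366 = €39,377.4153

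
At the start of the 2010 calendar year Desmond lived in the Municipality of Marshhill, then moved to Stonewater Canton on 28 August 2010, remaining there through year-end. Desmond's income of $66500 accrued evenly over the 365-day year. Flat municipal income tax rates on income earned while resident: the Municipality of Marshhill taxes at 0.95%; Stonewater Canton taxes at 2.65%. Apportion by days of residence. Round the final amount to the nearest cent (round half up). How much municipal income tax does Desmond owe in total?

$1022.00

The Municipality of Marshhill, 1 January – 27 August 2010: 239 days → $66500 × 0.95% × 239/365 = $413.6664
Stonewater Canton, 28 August – 31 December 2010: 126 days → $66500 × 2.65% × 126/365 = $608.3384
Total = $1022.0048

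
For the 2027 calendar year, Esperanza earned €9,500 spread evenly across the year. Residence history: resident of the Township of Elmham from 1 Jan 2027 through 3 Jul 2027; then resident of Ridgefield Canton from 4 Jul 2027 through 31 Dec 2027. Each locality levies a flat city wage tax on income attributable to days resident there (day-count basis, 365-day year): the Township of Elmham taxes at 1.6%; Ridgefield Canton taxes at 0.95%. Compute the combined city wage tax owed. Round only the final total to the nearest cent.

€121.38

The Township of Elmham, 1 Jan – 3 Jul 2027: 184 days → €9,500 × 1.6% × 184/365 = €76.6247
Ridgefield Canton, 4 Jul – 31 Dec 2027: 181 days → €9,500 × 0.95% × 181/365 = €44.7541
Total = €121.3788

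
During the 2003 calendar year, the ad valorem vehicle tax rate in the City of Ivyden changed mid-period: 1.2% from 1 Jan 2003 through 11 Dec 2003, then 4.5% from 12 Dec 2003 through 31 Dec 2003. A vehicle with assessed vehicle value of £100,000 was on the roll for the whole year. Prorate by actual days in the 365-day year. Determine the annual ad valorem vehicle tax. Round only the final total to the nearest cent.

£1,380.82

1 Jan – 11 Dec 2003: 345 days at 1.2% → £100,000 × 1.2% × 345/365 = £1,134.2466
12 Dec – 31 Dec 2003: 20 days at 4.5% → £100,000 × 4.5% × 20/365 = £246.5753
Total = £1,380.8219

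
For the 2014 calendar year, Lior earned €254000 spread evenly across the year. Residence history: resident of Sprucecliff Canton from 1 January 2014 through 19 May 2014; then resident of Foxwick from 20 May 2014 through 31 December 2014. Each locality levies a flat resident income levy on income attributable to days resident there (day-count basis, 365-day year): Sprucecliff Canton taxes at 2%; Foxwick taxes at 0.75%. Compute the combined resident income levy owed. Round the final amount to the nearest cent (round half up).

€3114.11

Sprucecliff Canton, 1 January – 19 May 2014: 139 days → €254000 × 2% × 139/365 = €1934.5753
Foxwick, 20 May – 31 December 2014: 226 days → €254000 × 0.75% × 226/365 = €1179.5342
Total = €3114.1096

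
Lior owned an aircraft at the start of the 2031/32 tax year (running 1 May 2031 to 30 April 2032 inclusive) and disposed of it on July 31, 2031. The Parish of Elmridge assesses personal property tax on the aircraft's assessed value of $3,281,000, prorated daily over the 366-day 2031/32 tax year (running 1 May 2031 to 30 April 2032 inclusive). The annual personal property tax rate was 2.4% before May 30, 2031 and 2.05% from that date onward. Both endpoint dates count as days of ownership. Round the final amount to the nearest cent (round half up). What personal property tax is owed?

$17,816.91

May 1 – May 29, 2031: 29 days at 2.4% → $3,281,000 × 2.4% × 29/366 = $6,239.2787
May 30 – July 31, 2031: 63 days at 2.05% → $3,281,000 × 2.05% × 63/366 = $11,577.6270
Total = $17,816.9057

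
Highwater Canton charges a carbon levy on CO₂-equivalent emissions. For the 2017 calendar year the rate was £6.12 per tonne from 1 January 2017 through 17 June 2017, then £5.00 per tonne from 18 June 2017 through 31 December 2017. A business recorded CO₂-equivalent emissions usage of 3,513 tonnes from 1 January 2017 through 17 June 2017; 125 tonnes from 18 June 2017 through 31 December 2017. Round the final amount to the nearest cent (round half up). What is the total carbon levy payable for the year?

£22124.56

1 January – 17 June 2017: 3,513 tonnes at £6.12/tonne → £21499.56
18 June – 31 December 2017: 125 tonnes at £5.00/tonne → £625.00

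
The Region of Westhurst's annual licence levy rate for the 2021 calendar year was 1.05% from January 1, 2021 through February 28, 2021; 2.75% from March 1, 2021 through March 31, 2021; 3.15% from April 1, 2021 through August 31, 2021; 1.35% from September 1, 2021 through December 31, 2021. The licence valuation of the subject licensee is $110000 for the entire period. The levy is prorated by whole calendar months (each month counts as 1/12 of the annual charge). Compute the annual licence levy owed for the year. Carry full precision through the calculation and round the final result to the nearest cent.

January 1 – February 28, 2021: 2 months at 1.05% → $110000 × 1.05% × 2/12 = $192.5000
March 1 – March 31, 2021: 1 month at 2.75% → $110000 × 2.75% × 1/12 = $252.0833
April 1 – August 31, 2021: 5 months at 3.15% → $110000 × 3.15% × 5/12 = $1443.7500
September 1 – December 31, 2021: 4 months at 1.35% → $110000 × 1.35% × 4/12 = $495.0000
Total = $2383.3333

$2383.33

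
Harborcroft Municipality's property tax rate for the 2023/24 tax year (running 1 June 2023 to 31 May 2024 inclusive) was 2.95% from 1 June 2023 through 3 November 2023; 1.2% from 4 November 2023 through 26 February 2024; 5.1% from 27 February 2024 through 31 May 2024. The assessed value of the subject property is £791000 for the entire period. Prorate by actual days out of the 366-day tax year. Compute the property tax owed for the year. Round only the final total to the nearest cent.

1 June – 3 November 2023: 156 days at 2.95% → £791000 × 2.95% × 156/366 = £9945.8525
4 November 2023 – 26 February 2024: 115 days at 1.2% → £791000 × 1.2% × 115/366 = £2982.4590
27 February – 31 May 2024: 95 days at 5.1% → £791000 × 5.1% × 95/366 = £10471.0246
Total = £23399.3361

£23399.34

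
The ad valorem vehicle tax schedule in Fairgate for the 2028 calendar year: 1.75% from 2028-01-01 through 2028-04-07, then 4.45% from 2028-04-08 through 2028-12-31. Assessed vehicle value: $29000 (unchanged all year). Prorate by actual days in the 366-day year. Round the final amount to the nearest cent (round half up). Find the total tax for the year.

$1080.84

2028-01-01 to 2028-04-07: 98 days at 1.75% → $29000 × 1.75% × 98/366 = $135.8880
2028-04-08 to 2028-12-31: 268 days at 4.45% → $29000 × 4.45% × 268/366 = $944.9563
Total = $1080.8443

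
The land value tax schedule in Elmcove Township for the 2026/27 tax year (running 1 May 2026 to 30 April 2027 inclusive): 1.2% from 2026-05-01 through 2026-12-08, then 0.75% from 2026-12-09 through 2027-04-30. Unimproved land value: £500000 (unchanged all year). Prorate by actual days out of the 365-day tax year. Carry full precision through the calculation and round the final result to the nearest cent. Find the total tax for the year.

2026-05-01 to 2026-12-08: 222 days at 1.2% → £500000 × 1.2% × 222/365 = £3649.3151
2026-12-09 to 2027-04-30: 143 days at 0.75% → £500000 × 0.75% × 143/365 = £1469.1781
Total = £5118.4932

£5118.49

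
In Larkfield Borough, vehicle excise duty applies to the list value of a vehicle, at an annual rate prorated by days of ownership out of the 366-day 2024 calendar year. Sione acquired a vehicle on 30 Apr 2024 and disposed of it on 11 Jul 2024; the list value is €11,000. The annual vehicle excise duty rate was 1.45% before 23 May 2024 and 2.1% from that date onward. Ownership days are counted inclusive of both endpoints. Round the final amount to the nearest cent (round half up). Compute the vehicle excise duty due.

30 Apr – 22 May 2024: 23 days at 1.45% → €11,000 × 1.45% × 23/366 = €10.0232
23 May – 11 Jul 2024: 50 days at 2.1% → €11,000 × 2.1% × 50/366 = €31.5574
Total = €41.5806

€41.58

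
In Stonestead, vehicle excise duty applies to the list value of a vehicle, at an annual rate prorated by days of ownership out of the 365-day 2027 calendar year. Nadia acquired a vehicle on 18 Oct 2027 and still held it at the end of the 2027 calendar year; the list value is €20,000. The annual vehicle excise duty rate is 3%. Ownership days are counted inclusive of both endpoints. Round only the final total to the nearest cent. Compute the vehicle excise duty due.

Days held (18 Oct – 31 Dec 2027): 75 out of 365
Tax = €20,000 × 3% × 75/365 = €123.2877

€123.29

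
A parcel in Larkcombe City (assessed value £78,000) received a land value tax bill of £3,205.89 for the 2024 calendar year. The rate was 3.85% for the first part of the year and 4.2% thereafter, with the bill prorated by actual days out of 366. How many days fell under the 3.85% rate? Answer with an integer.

94 days

Let d = days at the first rate; then 366 − d days at the second rate.
£78,000 × [3.85%·d + 4.2%·(366−d)] / 366 = £3,205.89
Solving gives d = 94, so the new rate took effect on 4 April 2024.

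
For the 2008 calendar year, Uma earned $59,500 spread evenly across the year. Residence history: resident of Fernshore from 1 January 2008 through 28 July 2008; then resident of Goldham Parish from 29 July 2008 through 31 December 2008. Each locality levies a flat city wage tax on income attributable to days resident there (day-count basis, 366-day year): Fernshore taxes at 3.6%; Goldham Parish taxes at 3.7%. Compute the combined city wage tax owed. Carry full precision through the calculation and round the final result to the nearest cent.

Fernshore, 1 January – 28 July 2008: 210 days → $59,500 × 3.6% × 210/366 = $1,229.0164
Goldham Parish, 29 July – 31 December 2008: 156 days → $59,500 × 3.7% × 156/366 = $938.3443
Total = $2,167.3607

$2,167.36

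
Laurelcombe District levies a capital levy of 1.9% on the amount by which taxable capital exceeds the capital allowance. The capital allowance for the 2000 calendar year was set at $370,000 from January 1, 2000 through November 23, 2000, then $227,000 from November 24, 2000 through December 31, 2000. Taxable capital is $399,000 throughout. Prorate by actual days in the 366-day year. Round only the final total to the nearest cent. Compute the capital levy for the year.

$833.09

January 1 – November 23, 2000: 328 days, exemption $370,000 → ($399,000 − $370,000) × 1.9% × 328/366 = $493.7923
November 24 – December 31, 2000: 38 days, exemption $227,000 → ($399,000 − $227,000) × 1.9% × 38/366 = $339.3005
Total = $833.0929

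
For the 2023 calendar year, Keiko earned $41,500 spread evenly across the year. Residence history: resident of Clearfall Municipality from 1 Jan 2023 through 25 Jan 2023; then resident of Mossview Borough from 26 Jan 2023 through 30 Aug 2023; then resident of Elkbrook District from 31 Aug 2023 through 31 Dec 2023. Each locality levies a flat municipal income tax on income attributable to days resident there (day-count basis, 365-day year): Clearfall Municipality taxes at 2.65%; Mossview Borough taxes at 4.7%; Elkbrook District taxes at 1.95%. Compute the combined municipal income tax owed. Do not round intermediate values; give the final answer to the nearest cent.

Clearfall Municipality, 1 Jan – 25 Jan 2023: 25 days → $41,500 × 2.65% × 25/365 = $75.3253
Mossview Borough, 26 Jan – 30 Aug 2023: 217 days → $41,500 × 4.7% × 217/365 = $1,159.6123
Elkbrook District, 31 Aug – 31 Dec 2023: 123 days → $41,500 × 1.95% × 123/365 = $272.7062
Total = $1,507.6438

$1,507.64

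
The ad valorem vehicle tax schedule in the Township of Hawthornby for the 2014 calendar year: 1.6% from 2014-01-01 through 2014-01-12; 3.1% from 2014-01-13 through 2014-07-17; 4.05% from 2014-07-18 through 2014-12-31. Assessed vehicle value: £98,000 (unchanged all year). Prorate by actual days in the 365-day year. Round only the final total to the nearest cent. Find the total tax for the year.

£3,415.64

2014-01-01 to 2014-01-12: 12 days at 1.6% → £98,000 × 1.6% × 12/365 = £51.5507
2014-01-13 to 2014-07-17: 186 days at 3.1% → £98,000 × 3.1% × 186/365 = £1,548.1315
2014-07-18 to 2014-12-31: 167 days at 4.05% → £98,000 × 4.05% × 167/365 = £1,815.9534
Total = £3,415.6356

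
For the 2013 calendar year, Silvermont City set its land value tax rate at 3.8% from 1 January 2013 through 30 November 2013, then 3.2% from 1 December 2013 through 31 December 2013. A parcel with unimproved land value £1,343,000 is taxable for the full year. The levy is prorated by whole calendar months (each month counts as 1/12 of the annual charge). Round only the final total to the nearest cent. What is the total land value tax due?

£50,362.50

1 January – 30 November 2013: 11 months at 3.8% → £1,343,000 × 3.8% × 11/12 = £46,781.1667
1 December – 31 December 2013: 1 month at 3.2% → £1,343,000 × 3.2% × 1/12 = £3,581.3333
Total = £50,362.5000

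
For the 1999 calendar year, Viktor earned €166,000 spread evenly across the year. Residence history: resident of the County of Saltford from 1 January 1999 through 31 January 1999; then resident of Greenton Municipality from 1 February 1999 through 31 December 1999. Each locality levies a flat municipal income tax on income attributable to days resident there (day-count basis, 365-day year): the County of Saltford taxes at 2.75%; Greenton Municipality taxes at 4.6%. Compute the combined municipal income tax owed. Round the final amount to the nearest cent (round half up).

The County of Saltford, 1 January – 31 January 1999: 31 days → €166,000 × 2.75% × 31/365 = €387.7123
Greenton Municipality, 1 February – 31 December 1999: 334 days → €166,000 × 4.6% × 334/365 = €6,987.4630
Total = €7,375.1753

€7,375.18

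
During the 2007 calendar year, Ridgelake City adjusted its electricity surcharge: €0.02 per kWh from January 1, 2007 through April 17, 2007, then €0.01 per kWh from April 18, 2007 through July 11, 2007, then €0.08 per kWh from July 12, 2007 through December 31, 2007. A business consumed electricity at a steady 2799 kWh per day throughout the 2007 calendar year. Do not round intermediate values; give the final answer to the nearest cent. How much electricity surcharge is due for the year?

January 1 – April 17, 2007: 107 days × 2799 kWh/day = 299,493 kWh at €0.02/kWh → €5989.86
April 18 – July 11, 2007: 85 days × 2799 kWh/day = 237,915 kWh at €0.01/kWh → €2379.15
July 12 – December 31, 2007: 173 days × 2799 kWh/day = 484,227 kWh at €0.08/kWh → €38738.16

€47107.17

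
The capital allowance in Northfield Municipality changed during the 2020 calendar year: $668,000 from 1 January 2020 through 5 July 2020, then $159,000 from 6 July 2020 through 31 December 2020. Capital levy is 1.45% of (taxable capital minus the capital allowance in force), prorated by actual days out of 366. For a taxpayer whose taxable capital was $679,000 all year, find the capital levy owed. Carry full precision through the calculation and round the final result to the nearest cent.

1 January – 5 July 2020: 187 days, exemption $668,000 → ($679,000 − $668,000) × 1.45% × 187/366 = $81.4932
6 July – 31 December 2020: 179 days, exemption $159,000 → ($679,000 − $159,000) × 1.45% × 179/366 = $3,687.5956
Total = $3,769.0888

$3,769.09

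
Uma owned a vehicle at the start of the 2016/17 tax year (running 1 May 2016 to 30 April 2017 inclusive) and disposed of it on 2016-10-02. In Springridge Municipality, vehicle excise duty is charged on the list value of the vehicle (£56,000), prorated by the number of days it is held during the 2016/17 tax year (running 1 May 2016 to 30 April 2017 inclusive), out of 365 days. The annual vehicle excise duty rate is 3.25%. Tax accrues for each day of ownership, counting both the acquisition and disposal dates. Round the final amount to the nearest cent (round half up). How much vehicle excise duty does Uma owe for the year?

£772.88

Days held (2016-05-01 to 2016-10-02): 155 out of 365
Tax = £56,000 × 3.25% × 155/365 = £772.8767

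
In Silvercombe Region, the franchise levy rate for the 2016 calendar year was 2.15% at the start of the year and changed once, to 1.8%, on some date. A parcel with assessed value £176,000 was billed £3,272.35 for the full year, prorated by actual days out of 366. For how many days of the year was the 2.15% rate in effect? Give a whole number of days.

62 days

Let d = days at the first rate; then 366 − d days at the second rate.
£176,000 × [2.15%·d + 1.8%·(366−d)] / 366 = £3,272.35
Solving gives d = 62, so the new rate took effect on 3 March 2016.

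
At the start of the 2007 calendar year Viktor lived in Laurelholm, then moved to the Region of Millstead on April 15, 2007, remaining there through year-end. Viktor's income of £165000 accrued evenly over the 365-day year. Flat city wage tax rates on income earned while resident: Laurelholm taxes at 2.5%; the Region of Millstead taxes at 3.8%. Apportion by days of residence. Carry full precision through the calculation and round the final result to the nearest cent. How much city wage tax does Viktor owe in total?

£5658.82

Laurelholm, January 1 – April 14, 2007: 104 days → £165000 × 2.5% × 104/365 = £1175.3425
The Region of Millstead, April 15 – December 31, 2007: 261 days → £165000 × 3.8% × 261/365 = £4483.4795
Total = £5658.8219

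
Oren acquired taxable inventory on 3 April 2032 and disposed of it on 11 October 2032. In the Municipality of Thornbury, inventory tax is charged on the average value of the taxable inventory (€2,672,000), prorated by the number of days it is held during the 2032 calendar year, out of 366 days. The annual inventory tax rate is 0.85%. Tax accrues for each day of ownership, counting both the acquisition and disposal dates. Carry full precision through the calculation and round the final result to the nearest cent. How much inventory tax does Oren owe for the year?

€11,914.49

Days held (3 April – 11 October 2032): 192 out of 366
Tax = €2,672,000 × 0.85% × 192/366 = €11,914.4918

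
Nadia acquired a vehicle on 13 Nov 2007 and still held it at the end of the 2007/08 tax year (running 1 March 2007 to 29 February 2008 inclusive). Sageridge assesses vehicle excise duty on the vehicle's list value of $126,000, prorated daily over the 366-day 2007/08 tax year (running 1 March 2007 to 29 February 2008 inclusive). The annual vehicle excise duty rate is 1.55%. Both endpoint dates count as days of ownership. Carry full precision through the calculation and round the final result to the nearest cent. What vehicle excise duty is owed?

Days held (13 Nov 2007 – 29 Feb 2008): 109 out of 366
Tax = $126,000 × 1.55% × 109/366 = $581.6311

$581.63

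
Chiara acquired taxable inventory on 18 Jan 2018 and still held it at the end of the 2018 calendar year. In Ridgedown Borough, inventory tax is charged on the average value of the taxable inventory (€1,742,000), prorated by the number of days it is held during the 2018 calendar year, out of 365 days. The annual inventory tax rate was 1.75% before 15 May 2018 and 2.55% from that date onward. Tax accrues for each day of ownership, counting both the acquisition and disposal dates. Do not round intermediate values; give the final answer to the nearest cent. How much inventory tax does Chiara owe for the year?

18 Jan – 14 May 2018: 117 days at 1.75% → €1,742,000 × 1.75% × 117/365 = €9,771.9041
15 May – 31 Dec 2018: 231 days at 2.55% → €1,742,000 × 2.55% × 231/365 = €28,113.0164
Total = €37,884.9205

€37,884.92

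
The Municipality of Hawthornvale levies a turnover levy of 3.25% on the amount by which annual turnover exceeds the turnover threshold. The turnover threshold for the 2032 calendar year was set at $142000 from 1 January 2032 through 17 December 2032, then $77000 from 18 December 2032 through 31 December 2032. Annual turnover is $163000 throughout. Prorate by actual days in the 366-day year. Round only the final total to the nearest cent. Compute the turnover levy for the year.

$763.31

1 January – 17 December 2032: 352 days, exemption $142000 → ($163000 − $142000) × 3.25% × 352/366 = $656.3934
18 December – 31 December 2032: 14 days, exemption $77000 → ($163000 − $77000) × 3.25% × 14/366 = $106.9126
Total = $763.3060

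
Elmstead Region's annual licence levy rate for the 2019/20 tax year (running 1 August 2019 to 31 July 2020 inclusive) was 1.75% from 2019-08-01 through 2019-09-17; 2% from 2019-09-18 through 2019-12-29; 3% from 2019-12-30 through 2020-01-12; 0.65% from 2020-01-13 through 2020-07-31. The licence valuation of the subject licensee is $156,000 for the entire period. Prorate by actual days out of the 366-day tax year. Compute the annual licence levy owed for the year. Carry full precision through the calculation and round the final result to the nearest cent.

$1,971.95

2019-08-01 to 2019-09-17: 48 days at 1.75% → $156,000 × 1.75% × 48/366 = $358.0328
2019-09-18 to 2019-12-29: 103 days at 2% → $156,000 × 2% × 103/366 = $878.0328
2019-12-30 to 2020-01-12: 14 days at 3% → $156,000 × 3% × 14/366 = $179.0164
2020-01-13 to 2020-07-31: 201 days at 0.65% → $156,000 × 0.65% × 201/366 = $556.8689
Total = $1,971.9508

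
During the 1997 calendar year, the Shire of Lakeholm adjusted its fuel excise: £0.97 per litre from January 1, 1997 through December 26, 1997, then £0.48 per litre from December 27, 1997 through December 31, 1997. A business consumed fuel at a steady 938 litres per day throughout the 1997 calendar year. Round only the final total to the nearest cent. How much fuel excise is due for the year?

£329,800.80

January 1 – December 26, 1997: 360 days × 938 litres/day = 337,680 litres at £0.97/litre → £327,549.60
December 27 – December 31, 1997: 5 days × 938 litres/day = 4,690 litres at £0.48/litre → £2,251.20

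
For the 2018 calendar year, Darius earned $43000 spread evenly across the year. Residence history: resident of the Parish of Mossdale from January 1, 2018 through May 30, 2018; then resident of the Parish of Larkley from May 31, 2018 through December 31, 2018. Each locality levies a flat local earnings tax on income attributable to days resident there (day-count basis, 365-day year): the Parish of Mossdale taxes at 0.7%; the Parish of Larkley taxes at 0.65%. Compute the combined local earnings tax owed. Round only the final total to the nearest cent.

$288.34

The Parish of Mossdale, January 1 – May 30, 2018: 150 days → $43000 × 0.7% × 150/365 = $123.6986
The Parish of Larkley, May 31 – December 31, 2018: 215 days → $43000 × 0.65% × 215/365 = $164.6370
Total = $288.3356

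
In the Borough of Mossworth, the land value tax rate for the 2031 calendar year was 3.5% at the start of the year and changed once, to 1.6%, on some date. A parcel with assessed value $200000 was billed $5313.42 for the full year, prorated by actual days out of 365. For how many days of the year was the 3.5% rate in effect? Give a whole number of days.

203 days

Let d = days at the first rate; then 365 − d days at the second rate.
$200000 × [3.5%·d + 1.6%·(365−d)] / 365 = $5313.42
Solving gives d = 203, so the new rate took effect on July 23, 2031.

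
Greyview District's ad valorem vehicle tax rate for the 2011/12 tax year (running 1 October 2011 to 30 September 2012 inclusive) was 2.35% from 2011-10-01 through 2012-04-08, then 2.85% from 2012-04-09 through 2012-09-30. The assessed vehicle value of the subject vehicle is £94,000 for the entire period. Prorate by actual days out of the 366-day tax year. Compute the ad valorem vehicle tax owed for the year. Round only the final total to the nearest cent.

£2,433.73

2011-10-01 to 2012-04-08: 191 days at 2.35% → £94,000 × 2.35% × 191/366 = £1,152.7842
2012-04-09 to 2012-09-30: 175 days at 2.85% → £94,000 × 2.85% × 175/366 = £1,280.9426
Total = £2,433.7268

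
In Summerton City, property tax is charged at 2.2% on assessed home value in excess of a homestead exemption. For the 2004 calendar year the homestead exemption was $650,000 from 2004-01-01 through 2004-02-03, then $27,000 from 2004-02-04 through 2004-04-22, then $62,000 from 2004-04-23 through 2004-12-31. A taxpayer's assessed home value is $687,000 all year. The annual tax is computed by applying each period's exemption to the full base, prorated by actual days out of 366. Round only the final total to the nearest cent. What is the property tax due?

2004-01-01 to 2004-02-03: 34 days, exemption $650,000 → ($687,000 − $650,000) × 2.2% × 34/366 = $75.6175
2004-02-04 to 2004-04-22: 79 days, exemption $27,000 → ($687,000 − $27,000) × 2.2% × 79/366 = $3,134.0984
2004-04-23 to 2004-12-31: 253 days, exemption $62,000 → ($687,000 − $62,000) × 2.2% × 253/366 = $9,504.7814
Total = $12,714.4973

$12,714.50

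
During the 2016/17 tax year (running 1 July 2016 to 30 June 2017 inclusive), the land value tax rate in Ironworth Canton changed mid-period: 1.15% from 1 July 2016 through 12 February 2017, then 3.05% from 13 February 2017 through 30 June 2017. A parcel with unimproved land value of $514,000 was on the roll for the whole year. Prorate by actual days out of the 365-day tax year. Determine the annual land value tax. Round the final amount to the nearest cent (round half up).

1 July 2016 – 12 February 2017: 227 days at 1.15% → $514,000 × 1.15% × 227/365 = $3,676.1562
13 February – 30 June 2017: 138 days at 3.05% → $514,000 × 3.05% × 138/365 = $5,927.1945
Total = $9,603.3507

$9,603.35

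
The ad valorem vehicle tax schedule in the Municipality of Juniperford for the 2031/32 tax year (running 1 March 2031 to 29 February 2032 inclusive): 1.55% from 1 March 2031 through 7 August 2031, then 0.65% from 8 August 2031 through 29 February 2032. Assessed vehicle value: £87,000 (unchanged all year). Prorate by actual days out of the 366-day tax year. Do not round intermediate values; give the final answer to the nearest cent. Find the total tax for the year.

£907.80

1 March – 7 August 2031: 160 days at 1.55% → £87,000 × 1.55% × 160/366 = £589.5082
8 August 2031 – 29 February 2032: 206 days at 0.65% → £87,000 × 0.65% × 206/366 = £318.2869
Total = £907.7951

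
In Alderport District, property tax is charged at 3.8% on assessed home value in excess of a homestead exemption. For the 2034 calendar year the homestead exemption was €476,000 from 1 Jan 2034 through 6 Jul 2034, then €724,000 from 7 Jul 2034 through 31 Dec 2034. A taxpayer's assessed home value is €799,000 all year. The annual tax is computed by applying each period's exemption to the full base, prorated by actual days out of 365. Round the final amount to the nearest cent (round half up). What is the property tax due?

€7,678.19

1 Jan – 6 Jul 2034: 187 days, exemption €476,000 → (€799,000 − €476,000) × 3.8% × 187/365 = €6,288.3233
7 Jul – 31 Dec 2034: 178 days, exemption €724,000 → (€799,000 − €724,000) × 3.8% × 178/365 = €1,389.8630
Total = €7,678.1863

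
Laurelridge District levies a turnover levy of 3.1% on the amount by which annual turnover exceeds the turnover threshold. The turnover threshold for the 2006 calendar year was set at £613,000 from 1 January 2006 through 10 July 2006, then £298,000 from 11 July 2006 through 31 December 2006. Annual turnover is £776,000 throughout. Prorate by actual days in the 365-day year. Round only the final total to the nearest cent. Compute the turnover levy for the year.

1 January – 10 July 2006: 191 days, exemption £613,000 → (£776,000 − £613,000) × 3.1% × 191/365 = £2,644.1726
11 July – 31 December 2006: 174 days, exemption £298,000 → (£776,000 − £298,000) × 3.1% × 174/365 = £7,063.9233
Total = £9,708.0959

£9,708.10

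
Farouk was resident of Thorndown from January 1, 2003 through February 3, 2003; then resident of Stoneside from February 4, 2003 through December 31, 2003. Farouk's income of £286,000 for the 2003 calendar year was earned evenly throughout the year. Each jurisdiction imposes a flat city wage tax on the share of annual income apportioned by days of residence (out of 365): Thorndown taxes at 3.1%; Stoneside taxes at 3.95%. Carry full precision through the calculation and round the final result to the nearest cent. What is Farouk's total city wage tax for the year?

Thorndown, January 1 – February 3, 2003: 34 days → £286,000 × 3.1% × 34/365 = £825.8740
Stoneside, February 4 – December 31, 2003: 331 days → £286,000 × 3.95% × 331/365 = £10,244.6767
Total = £11,070.5507

£11,070.55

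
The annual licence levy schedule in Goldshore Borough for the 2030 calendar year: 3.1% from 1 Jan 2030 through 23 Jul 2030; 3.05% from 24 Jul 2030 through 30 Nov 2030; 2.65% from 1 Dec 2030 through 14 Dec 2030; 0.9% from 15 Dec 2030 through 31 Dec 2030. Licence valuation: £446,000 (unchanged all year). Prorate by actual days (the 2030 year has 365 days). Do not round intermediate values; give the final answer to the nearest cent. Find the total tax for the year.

1 Jan – 23 Jul 2030: 204 days at 3.1% → £446,000 × 3.1% × 204/365 = £7,727.4082
24 Jul – 30 Nov 2030: 130 days at 3.05% → £446,000 × 3.05% × 130/365 = £4,844.9041
1 Dec – 14 Dec 2030: 14 days at 2.65% → £446,000 × 2.65% × 14/365 = £453.3315
15 Dec – 31 Dec 2030: 17 days at 0.9% → £446,000 × 0.9% × 17/365 = £186.9534
Total = £13,212.5973

£13,212.60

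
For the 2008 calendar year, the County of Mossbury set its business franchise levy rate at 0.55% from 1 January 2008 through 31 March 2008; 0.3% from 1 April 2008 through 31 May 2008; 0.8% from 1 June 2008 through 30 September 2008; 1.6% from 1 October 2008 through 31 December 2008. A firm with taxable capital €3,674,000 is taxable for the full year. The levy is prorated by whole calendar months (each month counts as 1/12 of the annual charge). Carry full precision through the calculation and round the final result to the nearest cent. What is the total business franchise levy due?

1 January – 31 March 2008: 3 months at 0.55% → €3,674,000 × 0.55% × 3/12 = €5,051.7500
1 April – 31 May 2008: 2 months at 0.3% → €3,674,000 × 0.3% × 2/12 = €1,837.0000
1 June – 30 September 2008: 4 months at 0.8% → €3,674,000 × 0.8% × 4/12 = €9,797.3333
1 October – 31 December 2008: 3 months at 1.6% → €3,674,000 × 1.6% × 3/12 = €14,696.0000
Total = €31,382.0833

€31,382.08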